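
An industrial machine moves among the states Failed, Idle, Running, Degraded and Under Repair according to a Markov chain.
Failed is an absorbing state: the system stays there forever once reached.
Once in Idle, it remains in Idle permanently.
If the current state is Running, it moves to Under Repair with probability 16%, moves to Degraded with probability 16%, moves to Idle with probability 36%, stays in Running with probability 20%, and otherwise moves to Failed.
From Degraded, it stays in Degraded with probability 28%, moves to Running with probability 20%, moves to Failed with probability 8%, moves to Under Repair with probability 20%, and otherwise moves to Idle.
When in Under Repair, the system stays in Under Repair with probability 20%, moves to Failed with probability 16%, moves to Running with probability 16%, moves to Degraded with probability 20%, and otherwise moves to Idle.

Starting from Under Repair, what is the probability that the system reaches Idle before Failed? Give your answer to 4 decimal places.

0.6771

Let h(s) be the probability of absorption at Idle starting from transient state s. Then h(Idle) = 1 and h(Failed) = 0. By first-step analysis:
h(Running) = 0.12·0 + 0.36·1 + 0.2·h(Running) + 0.16·h(Degraded) + 0.16·h(Under Repair)
h(Degraded) = 0.08·0 + 0.24·1 + 0.2·h(Running) + 0.28·h(Degraded) + 0.2·h(Under Repair)
h(Under Repair) = 0.16·0 + 0.28·1 + 0.16·h(Running) + 0.2·h(Degraded) + 0.2·h(Under Repair)
Solving: h(Running) = 0.7303, h(Degraded) = 0.7243, h(Under Repair) = 0.6771.
Starting from Under Repair, the probability is 0.6771.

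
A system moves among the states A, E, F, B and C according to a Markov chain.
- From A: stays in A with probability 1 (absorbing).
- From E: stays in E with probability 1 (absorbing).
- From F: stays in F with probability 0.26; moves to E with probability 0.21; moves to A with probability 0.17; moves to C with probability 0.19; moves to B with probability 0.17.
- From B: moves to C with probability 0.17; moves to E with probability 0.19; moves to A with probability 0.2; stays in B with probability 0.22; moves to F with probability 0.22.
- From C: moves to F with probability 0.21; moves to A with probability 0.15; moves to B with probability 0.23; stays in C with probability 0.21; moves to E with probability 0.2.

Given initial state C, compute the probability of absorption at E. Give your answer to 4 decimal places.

0.5478

Let h(s) be the probability of absorption at E starting from transient state s. Then h(E) = 1 and h(A) = 0. By first-step analysis:
h(F) = 0.17·0 + 0.21·1 + 0.26·h(F) + 0.17·h(B) + 0.19·h(C)
h(B) = 0.2·0 + 0.19·1 + 0.22·h(F) + 0.22·h(B) + 0.17·h(C)
h(C) = 0.15·0 + 0.2·1 + 0.21·h(F) + 0.23·h(B) + 0.21·h(C)
Solving: h(F) = 0.5430, h(B) = 0.5161, h(C) = 0.5478.
Starting from C, the probability is 0.5478.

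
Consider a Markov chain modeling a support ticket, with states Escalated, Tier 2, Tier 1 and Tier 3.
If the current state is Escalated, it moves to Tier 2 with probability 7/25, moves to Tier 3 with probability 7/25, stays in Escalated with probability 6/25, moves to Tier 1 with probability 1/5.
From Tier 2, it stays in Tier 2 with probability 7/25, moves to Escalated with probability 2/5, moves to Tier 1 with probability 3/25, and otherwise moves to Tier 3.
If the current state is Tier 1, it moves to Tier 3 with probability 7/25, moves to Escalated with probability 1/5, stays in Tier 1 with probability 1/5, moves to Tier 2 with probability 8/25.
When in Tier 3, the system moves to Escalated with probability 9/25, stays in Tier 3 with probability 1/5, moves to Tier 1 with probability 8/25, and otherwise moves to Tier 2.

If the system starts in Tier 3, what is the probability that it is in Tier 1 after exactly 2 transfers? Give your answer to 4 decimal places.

0.2144

Propagate the distribution vector 2 transfers from Tier 3.
After 0 transfers: (0.0000, 0.0000, 0.0000, 1.0000)
After 1 transfer: (0.3600, 0.1200, 0.3200, 0.2000)
After 2 transfers: (0.2704, 0.2608, 0.2144, 0.2544)
P(in Tier 1 after 2 transfers) = 0.2144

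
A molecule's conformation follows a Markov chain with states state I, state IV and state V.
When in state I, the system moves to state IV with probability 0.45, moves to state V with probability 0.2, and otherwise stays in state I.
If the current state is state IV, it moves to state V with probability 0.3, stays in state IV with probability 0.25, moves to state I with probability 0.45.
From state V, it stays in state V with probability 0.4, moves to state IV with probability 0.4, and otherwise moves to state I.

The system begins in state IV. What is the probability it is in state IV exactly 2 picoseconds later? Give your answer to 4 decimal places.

0.3850

Sum over the intermediate state after 1 picosecond:
P = P(state IV→state I)·P(state I→state IV) + P(state IV→state IV)·P(state IV→state IV) + P(state IV→state V)·P(state V→state IV)
  = 0.45×0.45 + 0.25×0.25 + 0.3×0.4
  = 0.2025 + 0.0625 + 0.1200 = 0.3850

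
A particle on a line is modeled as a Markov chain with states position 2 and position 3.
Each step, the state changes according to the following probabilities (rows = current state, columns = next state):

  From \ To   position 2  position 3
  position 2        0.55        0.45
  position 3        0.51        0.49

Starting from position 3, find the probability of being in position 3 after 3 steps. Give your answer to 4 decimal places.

Propagate the distribution vector 3 steps from position 3.
After 0 steps: (0.0000, 1.0000)
After 1 step: (0.5100, 0.4900)
After 2 steps: (0.5304, 0.4696)
After 3 steps: (0.5312, 0.4688)
P(in position 3 after 3 steps) = 0.4688

0.4688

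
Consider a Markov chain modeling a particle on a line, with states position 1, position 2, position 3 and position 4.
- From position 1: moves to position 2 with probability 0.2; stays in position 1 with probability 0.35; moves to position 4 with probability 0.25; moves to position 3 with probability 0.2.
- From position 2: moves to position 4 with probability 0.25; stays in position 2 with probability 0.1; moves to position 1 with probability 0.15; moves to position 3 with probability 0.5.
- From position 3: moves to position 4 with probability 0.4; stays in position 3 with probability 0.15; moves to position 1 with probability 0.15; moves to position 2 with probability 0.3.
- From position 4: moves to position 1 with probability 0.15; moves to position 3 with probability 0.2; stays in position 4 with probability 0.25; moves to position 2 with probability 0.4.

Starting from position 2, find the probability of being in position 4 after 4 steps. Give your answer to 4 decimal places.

Propagate the distribution vector 4 steps from position 2.
After 0 steps: (0.0000, 1.0000, 0.0000, 0.0000)
After 1 step: (0.1500, 0.1000, 0.5000, 0.2500)
After 2 steps: (0.1800, 0.2900, 0.2050, 0.3250)
After 3 steps: (0.1860, 0.2565, 0.2768, 0.2808)
After 4 steps: (0.1872, 0.2582, 0.2631, 0.2915)
P(in position 4 after 4 steps) = 0.2915

0.2915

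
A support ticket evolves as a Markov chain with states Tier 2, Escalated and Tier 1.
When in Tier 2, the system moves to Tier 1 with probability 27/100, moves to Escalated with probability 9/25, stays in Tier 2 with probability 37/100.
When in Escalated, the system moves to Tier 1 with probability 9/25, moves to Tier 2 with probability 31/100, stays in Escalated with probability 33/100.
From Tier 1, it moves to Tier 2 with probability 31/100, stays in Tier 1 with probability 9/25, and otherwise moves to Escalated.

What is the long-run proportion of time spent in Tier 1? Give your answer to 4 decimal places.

Let the stationary distribution be π with π = πP and π_1 + π_2 + π_3 = 1.
π_1 = 0.37·π_1 + 0.31·π_2 + 0.31·π_3
π_2 = 0.36·π_1 + 0.33·π_2 + 0.33·π_3
Solving with the normalization constraint gives π = (0.3298, 0.3399, 0.3303).
So the stationary probability of Tier 1 is 0.3303.

0.3303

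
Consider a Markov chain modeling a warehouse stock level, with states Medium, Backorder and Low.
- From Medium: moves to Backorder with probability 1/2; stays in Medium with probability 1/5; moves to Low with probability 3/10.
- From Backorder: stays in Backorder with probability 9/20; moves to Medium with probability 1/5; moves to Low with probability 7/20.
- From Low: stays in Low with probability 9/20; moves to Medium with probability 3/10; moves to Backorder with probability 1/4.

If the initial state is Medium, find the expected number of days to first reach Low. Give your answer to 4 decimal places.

3.0882

Let t(s) be the expected number of days to first reach Low from state s, with t(Low) = 0. Conditioning on the first day:
t(Medium) = 1 + 0.2·t(Medium) + 0.5·t(Backorder)
t(Backorder) = 1 + 0.2·t(Medium) + 0.45·t(Backorder)
Solving: t(Medium) = 3.0882, t(Backorder) = 2.9412.
Expected days from Medium to Low: 3.0882.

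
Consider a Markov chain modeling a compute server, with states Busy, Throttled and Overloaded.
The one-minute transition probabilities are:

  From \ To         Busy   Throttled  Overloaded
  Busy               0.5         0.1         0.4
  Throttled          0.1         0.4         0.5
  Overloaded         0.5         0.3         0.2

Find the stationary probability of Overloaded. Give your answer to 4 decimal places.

Let the stationary distribution be π with π = πP and π_1 + π_2 + π_3 = 1.
π_1 = 0.5·π_1 + 0.1·π_2 + 0.5·π_3
π_2 = 0.1·π_1 + 0.4·π_2 + 0.3·π_3
Solving with the normalization constraint gives π = (0.4024, 0.2439, 0.3537).
So the stationary probability of Overloaded is 0.3537.

0.3537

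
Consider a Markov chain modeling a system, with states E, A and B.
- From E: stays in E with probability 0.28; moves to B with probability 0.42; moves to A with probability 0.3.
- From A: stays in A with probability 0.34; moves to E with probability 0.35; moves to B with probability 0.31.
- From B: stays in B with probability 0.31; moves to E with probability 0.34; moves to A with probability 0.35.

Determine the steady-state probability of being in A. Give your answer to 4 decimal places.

Let the stationary distribution be π with π = πP and π_1 + π_2 + π_3 = 1.
π_1 = 0.28·π_1 + 0.35·π_2 + 0.34·π_3
π_2 = 0.3·π_1 + 0.34·π_2 + 0.35·π_3
Solving with the normalization constraint gives π = (0.3239, 0.3305, 0.3456).
So the stationary probability of A is 0.3305.

0.3305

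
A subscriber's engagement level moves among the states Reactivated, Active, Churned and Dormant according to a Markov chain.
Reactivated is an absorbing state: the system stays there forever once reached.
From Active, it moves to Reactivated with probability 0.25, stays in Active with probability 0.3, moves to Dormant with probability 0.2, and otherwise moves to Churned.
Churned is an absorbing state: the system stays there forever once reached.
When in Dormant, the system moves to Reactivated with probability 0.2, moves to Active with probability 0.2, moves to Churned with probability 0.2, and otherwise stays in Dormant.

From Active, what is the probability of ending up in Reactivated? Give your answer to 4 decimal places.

0.5000

Let h(s) be the probability of absorption at Reactivated starting from transient state s. Then h(Reactivated) = 1 and h(Churned) = 0. By first-step analysis:
h(Active) = 0.25·1 + 0.3·h(Active) + 0.25·0 + 0.2·h(Dormant)
h(Dormant) = 0.2·1 + 0.2·h(Active) + 0.2·0 + 0.4·h(Dormant)
Solving: h(Active) = 0.5000, h(Dormant) = 0.5000.
Starting from Active, the probability is 0.5000.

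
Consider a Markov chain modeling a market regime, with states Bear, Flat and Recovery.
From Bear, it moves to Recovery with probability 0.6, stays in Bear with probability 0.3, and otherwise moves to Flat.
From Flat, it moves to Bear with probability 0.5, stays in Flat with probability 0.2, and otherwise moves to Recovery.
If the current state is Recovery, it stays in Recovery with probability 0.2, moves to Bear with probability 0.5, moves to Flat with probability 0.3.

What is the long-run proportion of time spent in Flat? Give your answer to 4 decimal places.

Let the stationary distribution be π with π = πP and π_1 + π_2 + π_3 = 1.
π_1 = 0.3·π_1 + 0.5·π_2 + 0.5·π_3
π_2 = 0.1·π_1 + 0.2·π_2 + 0.3·π_3
Solving with the normalization constraint gives π = (0.4167, 0.1970, 0.3864).
So the stationary probability of Flat is 0.1970.

0.1970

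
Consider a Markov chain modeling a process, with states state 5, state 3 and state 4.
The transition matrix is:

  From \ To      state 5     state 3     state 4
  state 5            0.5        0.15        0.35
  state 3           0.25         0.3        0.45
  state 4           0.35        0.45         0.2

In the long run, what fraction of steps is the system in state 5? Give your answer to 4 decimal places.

Let the stationary distribution be π with π = πP and π_1 + π_2 + π_3 = 1.
π_1 = 0.5·π_1 + 0.25·π_2 + 0.35·π_3
π_2 = 0.15·π_1 + 0.3·π_2 + 0.45·π_3
Solving with the normalization constraint gives π = (0.3773, 0.2929, 0.3298).
So the stationary probability of state 5 is 0.3773.

0.3773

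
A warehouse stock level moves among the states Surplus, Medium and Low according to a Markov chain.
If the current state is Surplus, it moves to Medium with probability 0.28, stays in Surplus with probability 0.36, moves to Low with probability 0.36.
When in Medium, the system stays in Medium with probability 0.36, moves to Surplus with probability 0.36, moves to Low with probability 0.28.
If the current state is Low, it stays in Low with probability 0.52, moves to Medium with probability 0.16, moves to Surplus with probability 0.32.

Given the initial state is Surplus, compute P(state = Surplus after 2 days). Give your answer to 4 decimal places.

Sum over the intermediate state after 1 day:
P = P(Surplus→Surplus)·P(Surplus→Surplus) + P(Surplus→Medium)·P(Medium→Surplus) + P(Surplus→Low)·P(Low→Surplus)
  = 0.36×0.36 + 0.28×0.36 + 0.36×0.32
  = 0.1296 + 0.1008 + 0.1152 = 0.3456

0.3456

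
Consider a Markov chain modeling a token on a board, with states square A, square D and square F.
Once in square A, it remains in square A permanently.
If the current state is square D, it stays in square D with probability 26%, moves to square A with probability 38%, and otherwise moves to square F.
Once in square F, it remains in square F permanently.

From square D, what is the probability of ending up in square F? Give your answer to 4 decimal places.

Let h(s) be the probability of absorption at square F starting from transient state s. Then h(square F) = 1 and h(square A) = 0. By first-step analysis:
h(square D) = 0.38·0 + 0.26·h(square D) + 0.36·1
Solving: h(square D) = 0.4865.
Starting from square D, the probability is 0.4865.

0.4865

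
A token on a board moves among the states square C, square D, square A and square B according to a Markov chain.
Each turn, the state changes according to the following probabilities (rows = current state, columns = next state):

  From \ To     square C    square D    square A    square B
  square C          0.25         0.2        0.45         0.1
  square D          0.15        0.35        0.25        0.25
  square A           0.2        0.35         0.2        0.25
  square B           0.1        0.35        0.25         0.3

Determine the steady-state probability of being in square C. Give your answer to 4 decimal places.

0.1685

Let the stationary distribution be π with π = πP and π_1 + π_2 + π_3 + π_4 = 1.
π_1 = 0.25·π_1 + 0.15·π_2 + 0.2·π_3 + 0.1·π_4
π_2 = 0.2·π_1 + 0.35·π_2 + 0.35·π_3 + 0.35·π_4
π_3 = 0.45·π_1 + 0.25·π_2 + 0.2·π_3 + 0.25·π_4
Solving with the normalization constraint gives π = (0.1685, 0.3247, 0.2702, 0.2365).
So the stationary probability of square C is 0.1685.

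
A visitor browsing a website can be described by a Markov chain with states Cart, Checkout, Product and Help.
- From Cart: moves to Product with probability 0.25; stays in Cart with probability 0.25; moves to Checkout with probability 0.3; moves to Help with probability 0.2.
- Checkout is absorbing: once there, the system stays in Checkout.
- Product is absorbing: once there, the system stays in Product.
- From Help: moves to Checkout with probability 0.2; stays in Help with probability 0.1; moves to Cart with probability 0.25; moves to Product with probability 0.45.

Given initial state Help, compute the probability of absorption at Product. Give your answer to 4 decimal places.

Let h(s) be the probability of absorption at Product starting from transient state s. Then h(Product) = 1 and h(Checkout) = 0. By first-step analysis:
h(Cart) = 0.25·h(Cart) + 0.3·0 + 0.25·1 + 0.2·h(Help)
h(Help) = 0.25·h(Cart) + 0.2·0 + 0.45·1 + 0.1·h(Help)
Solving: h(Cart) = 0.5040, h(Help) = 0.6400.
Starting from Help, the probability is 0.6400.

0.6400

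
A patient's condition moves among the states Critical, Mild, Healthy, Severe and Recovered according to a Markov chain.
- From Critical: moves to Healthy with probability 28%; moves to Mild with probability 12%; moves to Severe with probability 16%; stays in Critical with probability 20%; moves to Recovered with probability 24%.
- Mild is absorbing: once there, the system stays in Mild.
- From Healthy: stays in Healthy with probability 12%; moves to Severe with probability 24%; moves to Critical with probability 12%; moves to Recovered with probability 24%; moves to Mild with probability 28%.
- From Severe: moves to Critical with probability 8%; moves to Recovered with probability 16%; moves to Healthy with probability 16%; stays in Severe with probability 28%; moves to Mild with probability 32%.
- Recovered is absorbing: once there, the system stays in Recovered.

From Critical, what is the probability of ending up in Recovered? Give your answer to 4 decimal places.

0.5336

Let h(s) be the probability of absorption at Recovered starting from transient state s. Then h(Recovered) = 1 and h(Mild) = 0. By first-step analysis:
h(Critical) = 0.2·h(Critical) + 0.12·0 + 0.28·h(Healthy) + 0.16·h(Severe) + 0.24·1
h(Healthy) = 0.12·h(Critical) + 0.28·0 + 0.12·h(Healthy) + 0.24·h(Severe) + 0.24·1
h(Severe) = 0.08·h(Critical) + 0.32·0 + 0.16·h(Healthy) + 0.28·h(Severe) + 0.16·1
Solving: h(Critical) = 0.5336, h(Healthy) = 0.4495, h(Severe) = 0.3814.
Starting from Critical, the probability is 0.5336.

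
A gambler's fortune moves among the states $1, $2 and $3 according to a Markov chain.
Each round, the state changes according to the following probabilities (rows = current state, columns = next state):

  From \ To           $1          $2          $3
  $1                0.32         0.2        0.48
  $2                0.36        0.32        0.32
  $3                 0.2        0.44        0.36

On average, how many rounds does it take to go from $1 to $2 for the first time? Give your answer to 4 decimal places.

3.3019

Let t(s) be the expected number of rounds to first reach $2 from state s, with t($2) = 0. Conditioning on the first round:
t($1) = 1 + 0.32·t($1) + 0.48·t($3)
t($3) = 1 + 0.2·t($1) + 0.36·t($3)
Solving: t($1) = 3.3019, t($3) = 2.5943.
Expected rounds from $1 to $2: 3.3019.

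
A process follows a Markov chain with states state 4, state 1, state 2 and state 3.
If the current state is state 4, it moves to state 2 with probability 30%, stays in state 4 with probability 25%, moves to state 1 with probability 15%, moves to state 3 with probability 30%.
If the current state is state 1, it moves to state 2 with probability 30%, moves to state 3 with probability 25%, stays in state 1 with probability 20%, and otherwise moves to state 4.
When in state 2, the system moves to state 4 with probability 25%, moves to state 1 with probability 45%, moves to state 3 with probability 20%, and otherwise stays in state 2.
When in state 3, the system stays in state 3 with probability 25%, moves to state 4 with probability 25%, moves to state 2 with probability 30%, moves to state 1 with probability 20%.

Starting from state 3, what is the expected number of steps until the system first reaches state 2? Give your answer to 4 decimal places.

Let t(s) be the expected number of steps to first reach state 2 from state s, with t(state 2) = 0. Conditioning on the first step:
t(state 4) = 1 + 0.25·t(state 4) + 0.15·t(state 1) + 0.3·t(state 3)
t(state 1) = 1 + 0.25·t(state 4) + 0.2·t(state 1) + 0.25·t(state 3)
t(state 3) = 1 + 0.25·t(state 4) + 0.2·t(state 1) + 0.25·t(state 3)
Solving: t(state 4) = 3.3333, t(state 1) = 3.3333, t(state 3) = 3.3333.
Expected steps from state 3 to state 2: 3.3333.

3.3333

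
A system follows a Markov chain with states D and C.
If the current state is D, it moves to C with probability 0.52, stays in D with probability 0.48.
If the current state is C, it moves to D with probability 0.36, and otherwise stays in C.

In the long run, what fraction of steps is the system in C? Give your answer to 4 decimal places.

0.5909

Let the stationary distribution be π with π = πP and π_1 + π_2 = 1.
π_1 = 0.48·π_1 + 0.36·π_2
Solving with the normalization constraint gives π = (0.4091, 0.5909).
So the stationary probability of C is 0.5909.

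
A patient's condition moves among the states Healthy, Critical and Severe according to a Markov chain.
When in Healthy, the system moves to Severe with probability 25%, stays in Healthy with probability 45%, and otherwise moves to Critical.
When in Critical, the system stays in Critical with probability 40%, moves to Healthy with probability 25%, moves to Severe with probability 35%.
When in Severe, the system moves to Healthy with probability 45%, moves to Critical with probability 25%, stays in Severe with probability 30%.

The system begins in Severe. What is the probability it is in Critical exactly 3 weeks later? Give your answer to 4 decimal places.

0.3165

Propagate the distribution vector 3 weeks from Severe.
After 0 weeks: (0.0000, 0.0000, 1.0000)
After 1 week: (0.4500, 0.2500, 0.3000)
After 2 weeks: (0.4000, 0.3100, 0.2900)
After 3 weeks: (0.3880, 0.3165, 0.2955)
P(in Critical after 3 weeks) = 0.3165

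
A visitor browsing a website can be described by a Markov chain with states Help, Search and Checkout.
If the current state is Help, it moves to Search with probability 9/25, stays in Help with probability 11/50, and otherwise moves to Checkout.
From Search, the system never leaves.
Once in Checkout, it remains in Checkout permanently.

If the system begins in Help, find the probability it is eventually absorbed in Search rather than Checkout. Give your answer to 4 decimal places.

Let h(s) be the probability of absorption at Search starting from transient state s. Then h(Search) = 1 and h(Checkout) = 0. By first-step analysis:
h(Help) = 0.22·h(Help) + 0.36·1 + 0.42·0
Solving: h(Help) = 0.4615.
Starting from Help, the probability is 0.4615.

0.4615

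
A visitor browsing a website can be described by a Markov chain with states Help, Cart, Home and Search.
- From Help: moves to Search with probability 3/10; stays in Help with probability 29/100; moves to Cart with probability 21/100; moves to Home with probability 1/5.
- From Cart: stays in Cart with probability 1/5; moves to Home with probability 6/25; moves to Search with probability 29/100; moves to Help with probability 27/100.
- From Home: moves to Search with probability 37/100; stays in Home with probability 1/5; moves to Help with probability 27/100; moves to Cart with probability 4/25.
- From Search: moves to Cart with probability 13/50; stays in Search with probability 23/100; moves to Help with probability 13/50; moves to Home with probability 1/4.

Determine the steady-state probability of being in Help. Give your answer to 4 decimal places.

0.2725

Let the stationary distribution be π with π = πP and π_1 + π_2 + π_3 + π_4 = 1.
π_1 = 0.29·π_1 + 0.27·π_2 + 0.27·π_3 + 0.26·π_4
π_2 = 0.21·π_1 + 0.2·π_2 + 0.16·π_3 + 0.26·π_4
π_3 = 0.2·π_1 + 0.24·π_2 + 0.2·π_3 + 0.25·π_4
Solving with the normalization constraint gives π = (0.2725, 0.2114, 0.2231, 0.2930).
So the stationary probability of Help is 0.2725.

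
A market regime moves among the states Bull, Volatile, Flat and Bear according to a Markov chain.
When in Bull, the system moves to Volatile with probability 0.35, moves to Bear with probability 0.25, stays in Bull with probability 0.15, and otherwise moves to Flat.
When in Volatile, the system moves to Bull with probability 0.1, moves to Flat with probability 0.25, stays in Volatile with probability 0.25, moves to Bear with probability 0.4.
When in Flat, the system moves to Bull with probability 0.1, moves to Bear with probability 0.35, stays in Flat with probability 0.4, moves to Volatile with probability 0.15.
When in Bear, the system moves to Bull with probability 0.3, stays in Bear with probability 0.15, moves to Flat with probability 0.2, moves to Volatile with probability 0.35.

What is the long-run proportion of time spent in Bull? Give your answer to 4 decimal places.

Let the stationary distribution be π with π = πP and π_1 + π_2 + π_3 + π_4 = 1.
π_1 = 0.15·π_1 + 0.1·π_2 + 0.1·π_3 + 0.3·π_4
π_2 = 0.35·π_1 + 0.25·π_2 + 0.15·π_3 + 0.35·π_4
π_3 = 0.25·π_1 + 0.25·π_2 + 0.4·π_3 + 0.2·π_4
Solving with the normalization constraint gives π = (0.1661, 0.2678, 0.2771, 0.2890).
So the stationary probability of Bull is 0.1661.

0.1661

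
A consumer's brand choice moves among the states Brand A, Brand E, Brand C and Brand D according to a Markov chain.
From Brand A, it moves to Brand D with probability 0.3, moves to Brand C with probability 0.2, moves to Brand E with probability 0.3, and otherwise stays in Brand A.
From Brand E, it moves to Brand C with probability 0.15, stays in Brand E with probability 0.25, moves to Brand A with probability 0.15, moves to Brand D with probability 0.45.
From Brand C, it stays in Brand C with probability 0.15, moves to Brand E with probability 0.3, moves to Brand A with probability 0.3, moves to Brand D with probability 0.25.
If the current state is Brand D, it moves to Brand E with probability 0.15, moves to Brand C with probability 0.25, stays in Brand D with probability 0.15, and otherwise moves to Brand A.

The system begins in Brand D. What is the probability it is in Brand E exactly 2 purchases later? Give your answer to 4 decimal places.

0.2700

Propagate the distribution vector 2 purchases from Brand D.
After 0 purchases: (0.0000, 0.0000, 0.0000, 1.0000)
After 1 purchase: (0.4500, 0.1500, 0.2500, 0.1500)
After 2 purchases: (0.2550, 0.2700, 0.1875, 0.2875)
P(in Brand E after 2 purchases) = 0.2700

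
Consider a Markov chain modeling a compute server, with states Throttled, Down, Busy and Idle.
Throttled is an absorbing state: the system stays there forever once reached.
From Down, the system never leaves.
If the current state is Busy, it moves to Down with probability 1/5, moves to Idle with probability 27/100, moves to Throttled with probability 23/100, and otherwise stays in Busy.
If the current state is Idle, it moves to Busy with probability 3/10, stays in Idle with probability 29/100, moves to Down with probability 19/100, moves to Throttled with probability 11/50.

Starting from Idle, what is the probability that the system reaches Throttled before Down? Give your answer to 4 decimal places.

0.5361

Let h(s) be the probability of absorption at Throttled starting from transient state s. Then h(Throttled) = 1 and h(Down) = 0. By first-step analysis:
h(Busy) = 0.23·1 + 0.2·0 + 0.3·h(Busy) + 0.27·h(Idle)
h(Idle) = 0.22·1 + 0.19·0 + 0.3·h(Busy) + 0.29·h(Idle)
Solving: h(Busy) = 0.5353, h(Idle) = 0.5361.
Starting from Idle, the probability is 0.5361.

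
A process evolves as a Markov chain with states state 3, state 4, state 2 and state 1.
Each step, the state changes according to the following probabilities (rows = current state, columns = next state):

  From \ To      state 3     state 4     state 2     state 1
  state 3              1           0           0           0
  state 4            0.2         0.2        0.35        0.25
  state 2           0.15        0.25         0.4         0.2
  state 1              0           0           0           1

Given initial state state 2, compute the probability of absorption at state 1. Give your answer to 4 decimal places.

Let h(s) be the probability of absorption at state 1 starting from transient state s. Then h(state 1) = 1 and h(state 3) = 0. By first-step analysis:
h(state 4) = 0.2·0 + 0.2·h(state 4) + 0.35·h(state 2) + 0.25·1
h(state 2) = 0.15·0 + 0.25·h(state 4) + 0.4·h(state 2) + 0.2·1
Solving: h(state 4) = 0.5605, h(state 2) = 0.5669.
Starting from state 2, the probability is 0.5669.

0.5669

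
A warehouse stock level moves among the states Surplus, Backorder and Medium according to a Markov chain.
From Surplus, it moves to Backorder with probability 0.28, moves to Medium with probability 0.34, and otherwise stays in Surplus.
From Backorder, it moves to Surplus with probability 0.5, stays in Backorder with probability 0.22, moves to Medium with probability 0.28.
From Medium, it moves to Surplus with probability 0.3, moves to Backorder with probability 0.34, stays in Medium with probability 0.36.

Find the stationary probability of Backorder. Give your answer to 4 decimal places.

Let the stationary distribution be π with π = πP and π_1 + π_2 + π_3 = 1.
π_1 = 0.38·π_1 + 0.5·π_2 + 0.3·π_3
π_2 = 0.28·π_1 + 0.22·π_2 + 0.34·π_3
Solving with the normalization constraint gives π = (0.3876, 0.2828, 0.3296).
So the stationary probability of Backorder is 0.2828.

0.2828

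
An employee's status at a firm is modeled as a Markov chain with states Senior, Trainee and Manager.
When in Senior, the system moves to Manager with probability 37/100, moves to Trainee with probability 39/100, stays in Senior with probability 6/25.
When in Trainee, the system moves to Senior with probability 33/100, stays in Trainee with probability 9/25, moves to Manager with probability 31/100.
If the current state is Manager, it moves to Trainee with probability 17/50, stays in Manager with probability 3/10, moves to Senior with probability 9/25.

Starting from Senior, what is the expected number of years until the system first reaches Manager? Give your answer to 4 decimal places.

2.8795

Let t(s) be the expected number of years to first reach Manager from state s, with t(Manager) = 0. Conditioning on the first year:
t(Senior) = 1 + 0.24·t(Senior) + 0.39·t(Trainee)
t(Trainee) = 1 + 0.33·t(Senior) + 0.36·t(Trainee)
Solving: t(Senior) = 2.8795, t(Trainee) = 3.0472.
Expected years from Senior to Manager: 2.8795.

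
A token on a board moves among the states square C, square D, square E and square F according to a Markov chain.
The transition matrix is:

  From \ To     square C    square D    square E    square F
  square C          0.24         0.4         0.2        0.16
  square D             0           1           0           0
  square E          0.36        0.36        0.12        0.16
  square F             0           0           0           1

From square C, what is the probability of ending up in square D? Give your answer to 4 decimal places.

Let h(s) be the probability of absorption at square D starting from transient state s. Then h(square D) = 1 and h(square F) = 0. By first-step analysis:
h(square C) = 0.24·h(square C) + 0.4·1 + 0.2·h(square E) + 0.16·0
h(square E) = 0.36·h(square C) + 0.36·1 + 0.12·h(square E) + 0.16·0
Solving: h(square C) = 0.7105, h(square E) = 0.6997.
Starting from square C, the probability is 0.7105.

0.7105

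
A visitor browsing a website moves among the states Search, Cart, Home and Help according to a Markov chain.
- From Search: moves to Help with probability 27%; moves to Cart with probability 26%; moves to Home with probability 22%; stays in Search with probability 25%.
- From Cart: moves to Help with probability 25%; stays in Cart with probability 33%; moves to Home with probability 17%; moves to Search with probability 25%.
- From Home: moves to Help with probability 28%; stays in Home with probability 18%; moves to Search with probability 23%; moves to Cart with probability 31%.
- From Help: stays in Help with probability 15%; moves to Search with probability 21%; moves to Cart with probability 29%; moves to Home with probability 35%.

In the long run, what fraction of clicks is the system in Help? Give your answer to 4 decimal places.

0.2377

Let the stationary distribution be π with π = πP and π_1 + π_2 + π_3 + π_4 = 1.
π_1 = 0.25·π_1 + 0.25·π_2 + 0.23·π_3 + 0.21·π_4
π_2 = 0.26·π_1 + 0.33·π_2 + 0.31·π_3 + 0.29·π_4
π_3 = 0.22·π_1 + 0.17·π_2 + 0.18·π_3 + 0.35·π_4
Solving with the normalization constraint gives π = (0.2360, 0.2994, 0.2269, 0.2377).
So the stationary probability of Help is 0.2377.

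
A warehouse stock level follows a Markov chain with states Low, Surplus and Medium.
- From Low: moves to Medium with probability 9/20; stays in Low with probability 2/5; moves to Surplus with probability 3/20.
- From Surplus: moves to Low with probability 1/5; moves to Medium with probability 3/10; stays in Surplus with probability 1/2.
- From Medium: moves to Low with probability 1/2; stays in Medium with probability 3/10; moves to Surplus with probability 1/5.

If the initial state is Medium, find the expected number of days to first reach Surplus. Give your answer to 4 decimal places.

Let t(s) be the expected number of days to first reach Surplus from state s, with t(Surplus) = 0. Conditioning on the first day:
t(Low) = 1 + 0.4·t(Low) + 0.45·t(Medium)
t(Medium) = 1 + 0.5·t(Low) + 0.3·t(Medium)
Solving: t(Low) = 5.8974, t(Medium) = 5.6410.
Expected days from Medium to Surplus: 5.6410.

5.6410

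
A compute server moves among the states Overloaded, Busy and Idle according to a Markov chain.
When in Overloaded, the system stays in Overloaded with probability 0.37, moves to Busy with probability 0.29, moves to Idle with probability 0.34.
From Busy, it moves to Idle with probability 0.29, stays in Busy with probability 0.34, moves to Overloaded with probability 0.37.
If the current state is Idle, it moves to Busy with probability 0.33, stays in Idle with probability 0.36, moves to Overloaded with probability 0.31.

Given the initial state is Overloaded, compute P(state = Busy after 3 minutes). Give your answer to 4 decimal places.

Propagate the distribution vector 3 minutes from Overloaded.
After 0 minutes: (1.0000, 0.0000, 0.0000)
After 1 minute: (0.3700, 0.2900, 0.3400)
After 2 minutes: (0.3496, 0.3181, 0.3323)
After 3 minutes: (0.3501, 0.3192, 0.3307)
P(in Busy after 3 minutes) = 0.3192

0.3192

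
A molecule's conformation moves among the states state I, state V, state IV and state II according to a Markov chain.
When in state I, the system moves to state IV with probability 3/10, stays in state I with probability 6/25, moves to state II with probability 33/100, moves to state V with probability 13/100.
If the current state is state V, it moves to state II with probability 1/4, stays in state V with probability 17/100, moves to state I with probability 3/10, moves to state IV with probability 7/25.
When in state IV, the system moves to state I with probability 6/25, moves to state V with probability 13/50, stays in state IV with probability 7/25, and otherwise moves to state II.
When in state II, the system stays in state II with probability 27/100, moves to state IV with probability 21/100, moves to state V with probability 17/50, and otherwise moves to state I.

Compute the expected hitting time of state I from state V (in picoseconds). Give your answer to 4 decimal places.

Let t(s) be the expected number of picoseconds to first reach state I from state s, with t(state I) = 0. Conditioning on the first picosecond:
t(state V) = 1 + 0.17·t(state V) + 0.28·t(state IV) + 0.25·t(state II)
t(state IV) = 1 + 0.26·t(state V) + 0.28·t(state IV) + 0.22·t(state II)
t(state II) = 1 + 0.34·t(state V) + 0.21·t(state IV) + 0.27·t(state II)
Solving: t(state V) = 3.9279, t(state IV) = 4.1496, t(state II) = 4.3930.
Expected picoseconds from state V to state I: 3.9279.

3.9279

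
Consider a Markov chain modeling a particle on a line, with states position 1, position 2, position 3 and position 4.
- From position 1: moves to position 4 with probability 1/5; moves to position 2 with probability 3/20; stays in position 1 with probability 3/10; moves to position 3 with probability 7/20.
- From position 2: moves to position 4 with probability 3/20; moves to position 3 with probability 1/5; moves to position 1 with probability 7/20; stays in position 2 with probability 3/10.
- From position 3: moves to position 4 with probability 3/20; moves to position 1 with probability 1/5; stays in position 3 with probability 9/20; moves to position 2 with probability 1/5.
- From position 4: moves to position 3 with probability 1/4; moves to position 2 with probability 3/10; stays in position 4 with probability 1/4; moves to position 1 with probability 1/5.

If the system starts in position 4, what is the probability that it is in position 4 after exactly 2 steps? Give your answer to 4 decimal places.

0.1850

Propagate the distribution vector 2 steps from position 4.
After 0 steps: (0.0000, 0.0000, 0.0000, 1.0000)
After 1 step: (0.2000, 0.3000, 0.2500, 0.2500)
After 2 steps: (0.2650, 0.2450, 0.3050, 0.1850)
P(in position 4 after 2 steps) = 0.1850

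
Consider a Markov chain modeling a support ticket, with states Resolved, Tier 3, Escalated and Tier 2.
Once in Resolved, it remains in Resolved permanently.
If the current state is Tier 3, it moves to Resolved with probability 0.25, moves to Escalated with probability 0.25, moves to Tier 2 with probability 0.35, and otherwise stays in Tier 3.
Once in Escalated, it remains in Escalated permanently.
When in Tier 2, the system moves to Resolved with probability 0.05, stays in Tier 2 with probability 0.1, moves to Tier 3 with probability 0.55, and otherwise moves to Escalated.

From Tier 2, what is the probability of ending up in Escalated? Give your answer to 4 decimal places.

0.6856

Let h(s) be the probability of absorption at Escalated starting from transient state s. Then h(Escalated) = 1 and h(Resolved) = 0. By first-step analysis:
h(Tier 3) = 0.25·0 + 0.15·h(Tier 3) + 0.25·1 + 0.35·h(Tier 2)
h(Tier 2) = 0.05·0 + 0.55·h(Tier 3) + 0.3·1 + 0.1·h(Tier 2)
Solving: h(Tier 3) = 0.5764, h(Tier 2) = 0.6856.
Starting from Tier 2, the probability is 0.6856.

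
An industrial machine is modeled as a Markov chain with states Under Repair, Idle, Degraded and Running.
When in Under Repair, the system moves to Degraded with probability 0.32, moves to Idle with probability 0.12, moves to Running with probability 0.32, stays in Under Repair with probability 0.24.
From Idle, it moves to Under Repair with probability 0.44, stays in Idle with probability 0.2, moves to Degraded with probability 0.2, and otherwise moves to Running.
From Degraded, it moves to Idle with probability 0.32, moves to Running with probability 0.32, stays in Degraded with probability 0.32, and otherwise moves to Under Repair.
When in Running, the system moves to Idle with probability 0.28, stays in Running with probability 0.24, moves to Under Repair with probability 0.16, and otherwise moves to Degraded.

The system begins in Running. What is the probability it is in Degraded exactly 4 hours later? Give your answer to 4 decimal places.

Propagate the distribution vector 4 hours from Running.
After 0 hours: (0.0000, 0.0000, 0.0000, 1.0000)
After 1 hour: (0.1600, 0.2800, 0.3200, 0.2400)
After 2 hours: (0.2128, 0.2448, 0.2864, 0.2560)
After 3 hours: (0.2112, 0.2378, 0.2906, 0.2604)
After 4 hours: (0.2086, 0.2388, 0.2915, 0.2611)
P(in Degraded after 4 hours) = 0.2915

0.2915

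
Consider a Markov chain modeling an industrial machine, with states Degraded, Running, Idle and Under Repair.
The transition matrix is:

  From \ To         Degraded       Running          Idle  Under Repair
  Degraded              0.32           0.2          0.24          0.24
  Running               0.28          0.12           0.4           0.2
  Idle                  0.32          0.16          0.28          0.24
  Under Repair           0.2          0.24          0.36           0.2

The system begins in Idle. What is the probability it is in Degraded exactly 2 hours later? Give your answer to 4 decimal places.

Propagate the distribution vector 2 hours from Idle.
After 0 hours: (0.0000, 0.0000, 1.0000, 0.0000)
After 1 hour: (0.3200, 0.1600, 0.2800, 0.2400)
After 2 hours: (0.2848, 0.1856, 0.3056, 0.2240)
P(in Degraded after 2 hours) = 0.2848

0.2848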